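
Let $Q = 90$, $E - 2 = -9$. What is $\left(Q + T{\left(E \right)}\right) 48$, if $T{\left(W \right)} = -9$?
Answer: $3888$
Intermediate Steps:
$E = -7$ ($E = 2 - 9 = -7$)
$\left(Q + T{\left(E \right)}\right) 48 = \left(90 - 9\right) 48 = 81 \cdot 48 = 3888$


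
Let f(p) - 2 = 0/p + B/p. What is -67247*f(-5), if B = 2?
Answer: -537976/5 ≈ -1.0760e+5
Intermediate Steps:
f(p) = 2 + 2/p (f(p) = 2 + (0/p + 2/p) = 2 + (0 + 2/p) = 2 + 2/p)
-67247*f(-5) = -67247*(2 + 2/(-5)) = -67247*(2 + 2*(-1/5)) = -67247*(2 - 2/5) = -67247*8/5 = -537976/5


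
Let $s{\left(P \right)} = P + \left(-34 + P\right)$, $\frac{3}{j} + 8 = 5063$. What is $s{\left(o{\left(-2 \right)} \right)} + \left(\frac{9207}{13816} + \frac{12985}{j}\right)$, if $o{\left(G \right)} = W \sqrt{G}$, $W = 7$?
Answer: $\frac{27480892733}{1256} + 14 i \sqrt{2} \approx 2.188 \cdot 10^{7} + 19.799 i$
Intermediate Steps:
$j = \frac{1}{1685}$ ($j = \frac{3}{-8 + 5063} = \frac{3}{5055} = 3 \cdot \frac{1}{5055} = \frac{1}{1685} \approx 0.00059347$)
$o{\left(G \right)} = 7 \sqrt{G}$
$s{\left(P \right)} = -34 + 2 P$
$s{\left(o{\left(-2 \right)} \right)} + \left(\frac{9207}{13816} + \frac{12985}{j}\right) = \left(-34 + 2 \cdot 7 \sqrt{-2}\right) + \left(\frac{9207}{13816} + 12985 \frac{1}{\frac{1}{1685}}\right) = \left(-34 + 2 \cdot 7 i \sqrt{2}\right) + \left(9207 \cdot \frac{1}{13816} + 12985 \cdot 1685\right) = \left(-34 + 2 \cdot 7 i \sqrt{2}\right) + \left(\frac{837}{1256} + 21879725\right) = \left(-34 + 14 i \sqrt{2}\right) + \frac{27480935437}{1256} = \frac{27480892733}{1256} + 14 i \sqrt{2}$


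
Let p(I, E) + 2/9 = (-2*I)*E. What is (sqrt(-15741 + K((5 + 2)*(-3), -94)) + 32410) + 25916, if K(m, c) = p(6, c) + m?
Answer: 58326 + 2*I*sqrt(32927)/3 ≈ 58326.0 + 120.97*I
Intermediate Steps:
p(I, E) = -2/9 - 2*E*I (p(I, E) = -2/9 + (-2*I)*E = -2/9 - 2*E*I)
K(m, c) = -2/9 + m - 12*c (K(m, c) = (-2/9 - 2*c*6) + m = (-2/9 - 12*c) + m = -2/9 + m - 12*c)
(sqrt(-15741 + K((5 + 2)*(-3), -94)) + 32410) + 25916 = (sqrt(-15741 + (-2/9 + (5 + 2)*(-3) - 12*(-94))) + 32410) + 25916 = (sqrt(-15741 + (-2/9 + 7*(-3) + 1128)) + 32410) + 25916 = (sqrt(-15741 + (-2/9 - 21 + 1128)) + 32410) + 25916 = (sqrt(-15741 + 9961/9) + 32410) + 25916 = (sqrt(-131708/9) + 32410) + 25916 = (2*I*sqrt(32927)/3 + 32410) + 25916 = (32410 + 2*I*sqrt(32927)/3) + 25916 = 58326 + 2*I*sqrt(32927)/3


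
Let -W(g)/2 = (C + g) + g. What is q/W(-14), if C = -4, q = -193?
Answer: -193/64 ≈ -3.0156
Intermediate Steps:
W(g) = 8 - 4*g (W(g) = -2*((-4 + g) + g) = -2*(-4 + 2*g) = 8 - 4*g)
q/W(-14) = -193/(8 - 4*(-14)) = -193/(8 + 56) = -193/64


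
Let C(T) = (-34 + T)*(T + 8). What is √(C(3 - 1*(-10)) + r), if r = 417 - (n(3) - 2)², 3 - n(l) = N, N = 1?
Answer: 2*I*√6 ≈ 4.899*I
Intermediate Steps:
n(l) = 2 (n(l) = 3 - 1*1 = 3 - 1 = 2)
C(T) = (-34 + T)*(8 + T)
r = 417 (r = 417 - (2 - 2)² = 417 - 1*0² = 417 - 1*0 = 417 + 0 = 417)
√(C(3 - 1*(-10)) + r) = √((-272 + (3 - 1*(-10))² - 26*(3 - 1*(-10))) + 417) = √((-272 + (3 + 10)² - 26*(3 + 10)) + 417) = √((-272 + 13² - 26*13) + 417) = √((-272 + 169 - 338) + 417) = √(-441 + 417) = √(-24) = 2*I*√6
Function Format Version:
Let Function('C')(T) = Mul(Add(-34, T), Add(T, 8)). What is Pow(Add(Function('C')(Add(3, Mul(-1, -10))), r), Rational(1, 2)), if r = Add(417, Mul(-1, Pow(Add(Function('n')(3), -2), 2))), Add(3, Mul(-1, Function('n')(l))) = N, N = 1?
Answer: Mul(2, I, Pow(6, Rational(1, 2))) ≈ Mul(4.8990, I)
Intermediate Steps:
Function('n')(l) = 2 (Function('n')(l) = Add(3, Mul(-1, 1)) = Add(3, -1) = 2)
Function('C')(T) = Mul(Add(-34, T), Add(8, T))
r = 417 (r = Add(417, Mul(-1, Pow(Add(2, -2), 2))) = Add(417, Mul(-1, Pow(0, 2))) = Add(417, Mul(-1, 0)) = Add(417, 0) = 417)
Pow(Add(Function('C')(Add(3, Mul(-1, -10))), r), Rational(1, 2)) = Pow(Add(Add(-272, Pow(Add(3, Mul(-1, -10)), 2), Mul(-26, Add(3, Mul(-1, -10)))), 417), Rational(1, 2)) = Pow(Add(Add(-272, Pow(Add(3, 10), 2), Mul(-26, Add(3, 10))), 417), Rational(1, 2)) = Pow(Add(Add(-272, Pow(13, 2), Mul(-26, 13)), 417), Rational(1, 2)) = Pow(Add(Add(-272, 169, -338), 417), Rational(1, 2)) = Pow(Add(-441, 417), Rational(1, 2)) = Pow(-24, Rational(1, 2)) = Mul(2, I, Pow(6, Rational(1, 2)))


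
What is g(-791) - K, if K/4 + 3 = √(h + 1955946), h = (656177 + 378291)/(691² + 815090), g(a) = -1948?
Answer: -1936 - 4*√7410154527199254/61551 ≈ -7530.2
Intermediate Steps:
h = 1034468/1292571 (h = 1034468/(477481 + 815090) = 1034468/1292571 ≈ 0.80032)
K = -12 + 4*√7410154527199254/61551 (K = -12 + 4*√(1034468/1292571 + 1955946) = -12 + 4*√(2528200111634/1292571) = -12 + 4*(√7410154527199254/61551) = -12 + 4*√7410154527199254/61551 ≈ 5582.2)
g(-791) - K = -1948 - (-12 + 4*√7410154527199254/61551) = -1948 + (12 - 4*√7410154527199254/61551) = -1936 - 4*√7410154527199254/61551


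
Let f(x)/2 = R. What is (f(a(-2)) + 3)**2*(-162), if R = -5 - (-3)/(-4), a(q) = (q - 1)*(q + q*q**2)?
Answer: -23409/2 ≈ -11705.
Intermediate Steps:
a(q) = (-1 + q)*(q + q**3)
R = -23/4 (R = -5 - (-3)*(-1)/4 = -5 - 1*3/4 = -5 - 3/4 = -23/4 ≈ -5.7500)
f(x) = -23/2 (f(x) = 2*(-23/4) = -23/2)
(f(a(-2)) + 3)**2*(-162) = (-23/2 + 3)**2*(-162) = (-17/2)**2*(-162) = (289/4)*(-162) = -23409/2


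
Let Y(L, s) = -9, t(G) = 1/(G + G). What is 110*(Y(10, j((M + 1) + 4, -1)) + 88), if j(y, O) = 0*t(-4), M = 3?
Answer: 8690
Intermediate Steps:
t(G) = 1/(2*G)
j(y, O) = 0 (j(y, O) = 0*((½)/(-4)) = 0*((½)*(-¼)) = 0*(-⅛) = 0)
110*(Y(10, j((M + 1) + 4, -1)) + 88) = 110*(-9 + 88) = 110*79 = 8690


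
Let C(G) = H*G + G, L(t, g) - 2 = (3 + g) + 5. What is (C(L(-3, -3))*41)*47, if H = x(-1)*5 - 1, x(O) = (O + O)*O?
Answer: 134890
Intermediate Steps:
x(O) = 2*O² (x(O) = (2*O)*O = 2*O²)
H = 9 (H = (2*(-1)²)*5 - 1 = (2*1)*5 - 1 = 2*5 - 1 = 10 - 1 = 9)
L(t, g) = 10 + g (L(t, g) = 2 + ((3 + g) + 5) = 2 + (8 + g) = 10 + g)
C(G) = 10*G (C(G) = 9*G + G = 10*G)
(C(L(-3, -3))*41)*47 = ((10*(10 - 3))*41)*47 = ((10*7)*41)*47 = (70*41)*47 = 2870*47 = 134890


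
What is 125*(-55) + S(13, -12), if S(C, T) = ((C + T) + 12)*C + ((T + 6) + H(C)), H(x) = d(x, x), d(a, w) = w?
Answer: -6699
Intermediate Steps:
H(x) = x
S(C, T) = 6 + C + T + C*(12 + C + T) (S(C, T) = ((C + T) + 12)*C + ((T + 6) + C) = (12 + C + T)*C + ((6 + T) + C) = C*(12 + C + T) + (6 + C + T) = 6 + C + T + C*(12 + C + T))
125*(-55) + S(13, -12) = 125*(-55) + (6 - 12 + 13² + 13*13 + 13*(-12)) = -6875 + (6 - 12 + 169 + 169 - 156) = -6875 + 176 = -6699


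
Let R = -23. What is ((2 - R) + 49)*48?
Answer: 3552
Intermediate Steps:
((2 - R) + 49)*48 = ((2 - 1*(-23)) + 49)*48 = ((2 + 23) + 49)*48 = (25 + 49)*48 = 74*48 = 3552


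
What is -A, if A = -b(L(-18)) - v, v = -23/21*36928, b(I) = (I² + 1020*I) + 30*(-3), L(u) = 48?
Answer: 225310/21 ≈ 10729.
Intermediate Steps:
b(I) = -90 + I² + 1020*I (b(I) = (I² + 1020*I) - 90 = -90 + I² + 1020*I)
v = -849344/21 (v = -23*1/21*36928 = -23/21*36928 = -849344/21 ≈ -40445.)
A = -225310/21 (A = -(-90 + 48² + 1020*48) - 1*(-849344/21) = -(-90 + 2304 + 48960) + 849344/21 = -1*51174 + 849344/21 = -51174 + 849344/21 = -225310/21 ≈ -10729.)
-A = -1*(-225310/21) = 225310/21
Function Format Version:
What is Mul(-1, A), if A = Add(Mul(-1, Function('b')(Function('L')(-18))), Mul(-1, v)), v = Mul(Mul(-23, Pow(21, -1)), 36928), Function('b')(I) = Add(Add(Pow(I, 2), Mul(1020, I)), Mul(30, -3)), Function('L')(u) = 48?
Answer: Rational(225310, 21) ≈ 10729.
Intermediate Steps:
Function('b')(I) = Add(-90, Pow(I, 2), Mul(1020, I)) (Function('b')(I) = Add(Add(Pow(I, 2), Mul(1020, I)), -90) = Add(-90, Pow(I, 2), Mul(1020, I)))
v = Rational(-849344, 21) (v = Mul(Mul(-23, Rational(1, 21)), 36928) = Mul(Rational(-23, 21), 36928) = Rational(-849344, 21) ≈ -40445.)
A = Rational(-225310, 21) (A = Add(Mul(-1, Add(-90, Pow(48, 2), Mul(1020, 48))), Mul(-1, Rational(-849344, 21))) = Add(Mul(-1, Add(-90, 2304, 48960)), Rational(849344, 21)) = Add(Mul(-1, 51174), Rational(849344, 21)) = Add(-51174, Rational(849344, 21)) = Rational(-225310, 21) ≈ -10729.)
Mul(-1, A) = Mul(-1, Rational(-225310, 21)) = Rational(225310, 21)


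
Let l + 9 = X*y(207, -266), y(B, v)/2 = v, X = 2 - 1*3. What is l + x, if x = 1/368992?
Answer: 192982817/368992 ≈ 523.00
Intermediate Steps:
X = -1 (X = 2 - 3 = -1)
y(B, v) = 2*v
l = 523 (l = -9 - 2*(-266) = -9 - 1*(-532) = -9 + 532 = 523)
x = 1/368992 ≈ 2.7101e-6
l + x = 523 + 1/368992 = 192982817/368992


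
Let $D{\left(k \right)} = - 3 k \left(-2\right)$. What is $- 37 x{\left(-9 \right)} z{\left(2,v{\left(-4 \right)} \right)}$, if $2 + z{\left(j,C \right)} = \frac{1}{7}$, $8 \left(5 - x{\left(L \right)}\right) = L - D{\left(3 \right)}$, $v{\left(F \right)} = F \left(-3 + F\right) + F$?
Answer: $\frac{32227}{56} \approx 575.48$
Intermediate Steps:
$D{\left(k \right)} = 6 k$
$v{\left(F \right)} = F + F \left(-3 + F\right)$
$x{\left(L \right)} = \frac{29}{4} - \frac{L}{8}$ ($x{\left(L \right)} = 5 - \frac{L - 6 \cdot 3}{8} = 5 - \frac{L - 18}{8} = 5 - \frac{-18 + L}{8} = 5 - \left(- \frac{9}{4} + \frac{L}{8}\right) = \frac{29}{4} - \frac{L}{8}$)
$z{\left(j,C \right)} = - \frac{13}{7}$ ($z{\left(j,C \right)} = -2 + \frac{1}{7} = - \frac{13}{7}$)
$- 37 x{\left(-9 \right)} z{\left(2,v{\left(-4 \right)} \right)} = - 37 \left(\frac{29}{4} - - \frac{9}{8}\right) \left(- \frac{13}{7}\right) = - 37 \left(\frac{29}{4} + \frac{9}{8}\right) \left(- \frac{13}{7}\right) = \left(-37\right) \frac{67}{8} \left(- \frac{13}{7}\right) = \left(- \frac{2479}{8}\right) \left(- \frac{13}{7}\right) = \frac{32227}{56}$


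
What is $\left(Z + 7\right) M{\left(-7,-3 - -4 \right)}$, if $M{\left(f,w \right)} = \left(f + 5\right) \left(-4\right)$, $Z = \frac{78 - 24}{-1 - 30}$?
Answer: $\frac{1304}{31} \approx 42.065$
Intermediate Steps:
$Z = - \frac{54}{31}$ ($Z = \frac{54}{-31} = 54 \left(- \frac{1}{31}\right) = - \frac{54}{31} \approx -1.7419$)
$M{\left(f,w \right)} = -20 - 4 f$ ($M{\left(f,w \right)} = \left(5 + f\right) \left(-4\right) = -20 - 4 f$)
$\left(Z + 7\right) M{\left(-7,-3 - -4 \right)} = \left(- \frac{54}{31} + 7\right) \left(-20 - -28\right) = \frac{163 \left(-20 + 28\right)}{31} = \frac{163}{31} \cdot 8 = \frac{1304}{31}$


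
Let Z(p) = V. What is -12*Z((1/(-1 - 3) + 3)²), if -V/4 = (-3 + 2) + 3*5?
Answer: 672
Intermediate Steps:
V = -56 (V = -4*((-3 + 2) + 3*5) = -4*(-1 + 15) = -4*14 = -56)
Z(p) = -56
-12*Z((1/(-1 - 3) + 3)²) = -12*(-56) = 672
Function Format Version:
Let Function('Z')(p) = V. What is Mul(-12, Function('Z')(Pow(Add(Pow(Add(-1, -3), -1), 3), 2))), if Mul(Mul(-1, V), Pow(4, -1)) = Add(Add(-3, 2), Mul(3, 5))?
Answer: 672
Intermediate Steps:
V = -56 (V = Mul(-4, Add(Add(-3, 2), Mul(3, 5))) = Mul(-4, Add(-1, 15)) = Mul(-4, 14) = -56)
Function('Z')(p) = -56
Mul(-12, Function('Z')(Pow(Add(Pow(Add(-1, -3), -1), 3), 2))) = Mul(-12, -56) = 672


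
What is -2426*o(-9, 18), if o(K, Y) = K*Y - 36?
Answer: 480348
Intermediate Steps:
o(K, Y) = -36 + K*Y
-2426*o(-9, 18) = -2426*(-36 - 9*18) = -2426*(-36 - 162) = -2426*(-198) = 480348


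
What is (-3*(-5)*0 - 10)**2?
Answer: 100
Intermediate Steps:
(-3*(-5)*0 - 10)**2 = (15*0 - 10)**2 = (0 - 10)**2 = (-10)**2 = 100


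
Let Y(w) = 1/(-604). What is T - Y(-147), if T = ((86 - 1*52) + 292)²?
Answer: 64190705/604 ≈ 1.0628e+5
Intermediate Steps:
T = 106276 (T = ((86 - 52) + 292)² = (34 + 292)² = 326² = 106276)
Y(w) = -1/604
T - Y(-147) = 106276 - 1*(-1/604) = 106276 + 1/604 = 64190705/604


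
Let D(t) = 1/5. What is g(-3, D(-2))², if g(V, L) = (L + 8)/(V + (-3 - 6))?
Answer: 1681/3600 ≈ 0.46694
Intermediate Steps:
D(t) = ⅕
g(V, L) = (8 + L)/(-9 + V) (g(V, L) = (8 + L)/(V - 9) = (8 + L)/(-9 + V))
g(-3, D(-2))² = ((8 + ⅕)/(-9 - 3))² = ((41/5)/(-12))² = (-1/12*41/5)² = (-41/60)² = 1681/3600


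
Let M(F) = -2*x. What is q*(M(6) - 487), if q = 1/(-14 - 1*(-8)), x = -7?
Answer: 473/6 ≈ 78.833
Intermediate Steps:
M(F) = 14 (M(F) = -2*(-7) = 14)
q = -⅙ (q = 1/(-14 + 8) = 1/(-6) = -⅙ ≈ -0.16667)
q*(M(6) - 487) = -(14 - 487)/6 = -⅙*(-473) = 473/6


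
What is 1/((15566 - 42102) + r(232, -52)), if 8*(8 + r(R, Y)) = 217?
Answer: -8/212135 ≈ -3.7712e-5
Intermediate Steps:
r(R, Y) = 153/8 (r(R, Y) = -8 + (1/8)*217 = -8 + 217/8 = 153/8)
1/((15566 - 42102) + r(232, -52)) = 1/((15566 - 42102) + 153/8) = 1/(-26536 + 153/8) = 1/(-212135/8) = -8/212135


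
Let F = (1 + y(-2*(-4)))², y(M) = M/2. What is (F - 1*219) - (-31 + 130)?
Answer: -293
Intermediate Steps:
y(M) = M/2 (y(M) = M*(½) = M/2)
F = 25 (F = (1 + (-2*(-4))/2)² = (1 + (½)*8)² = (1 + 4)² = 5² = 25)
(F - 1*219) - (-31 + 130) = (25 - 1*219) - (-31 + 130) = (25 - 219) - 1*99 = -194 - 99 = -293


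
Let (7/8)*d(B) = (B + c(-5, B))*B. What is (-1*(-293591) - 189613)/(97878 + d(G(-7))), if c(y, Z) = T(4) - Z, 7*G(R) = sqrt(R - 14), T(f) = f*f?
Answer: 290897119051/273831278197 - 23291072*I*sqrt(21)/821493834591 ≈ 1.0623 - 0.00012993*I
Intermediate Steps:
T(f) = f**2
G(R) = sqrt(-14 + R)/7 (G(R) = sqrt(R - 14)/7 = sqrt(-14 + R)/7)
c(y, Z) = 16 - Z (c(y, Z) = 4**2 - Z = 16 - Z)
d(B) = 128*B/7 (d(B) = 8*((B + (16 - B))*B)/7 = 8*(16*B)/7 = 128*B/7)
(-1*(-293591) - 189613)/(97878 + d(G(-7))) = (-1*(-293591) - 189613)/(97878 + 128*(sqrt(-14 - 7)/7)/7) = (293591 - 189613)/(97878 + 128*(sqrt(-21)/7)/7) = 103978/(97878 + 128*((I*sqrt(21))/7)/7) = 103978/(97878 + 128*(I*sqrt(21)/7)/7) = 103978/(97878 + 128*I*sqrt(21)/49)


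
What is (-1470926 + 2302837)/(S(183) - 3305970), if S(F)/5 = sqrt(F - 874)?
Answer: -550054561734/2185887531635 - 831911*I*sqrt(691)/2185887531635 ≈ -0.25164 - 1.0004e-5*I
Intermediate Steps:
S(F) = 5*sqrt(-874 + F) (S(F) = 5*sqrt(F - 874) = 5*sqrt(-874 + F))
(-1470926 + 2302837)/(S(183) - 3305970) = (-1470926 + 2302837)/(5*sqrt(-874 + 183) - 3305970) = 831911/(5*sqrt(-691) - 3305970) = 831911/(5*(I*sqrt(691)) - 3305970) = 831911/(5*I*sqrt(691) - 3305970) = 831911/(-3305970 + 5*I*sqrt(691))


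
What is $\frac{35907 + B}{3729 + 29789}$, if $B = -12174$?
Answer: $\frac{23733}{33518} \approx 0.70807$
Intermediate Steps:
$\frac{35907 + B}{3729 + 29789} = \frac{35907 - 12174}{3729 + 29789} = \frac{23733}{33518}$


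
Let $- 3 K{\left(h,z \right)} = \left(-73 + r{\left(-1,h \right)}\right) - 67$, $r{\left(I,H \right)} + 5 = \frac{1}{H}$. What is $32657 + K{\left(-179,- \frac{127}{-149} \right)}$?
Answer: $\frac{5854255}{179} \approx 32705.0$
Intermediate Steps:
$r{\left(I,H \right)} = -5 + \frac{1}{H}$
$K{\left(h,z \right)} = \frac{145}{3} - \frac{1}{3 h}$ ($K{\left(h,z \right)} = - \frac{\left(-73 - \left(5 - \frac{1}{h}\right)\right) - 67}{3} = - \frac{\left(-78 + \frac{1}{h}\right) - 67}{3} = - \frac{-145 + \frac{1}{h}}{3} = \frac{145}{3} - \frac{1}{3 h}$)
$32657 + K{\left(-179,- \frac{127}{-149} \right)} = 32657 + \frac{-1 + 145 \left(-179\right)}{3 \left(-179\right)} = 32657 + \frac{1}{3} \left(- \frac{1}{179}\right) \left(-1 - 25955\right) = 32657 + \frac{1}{3} \left(- \frac{1}{179}\right) \left(-25956\right) = 32657 + \frac{8652}{179} = \frac{5854255}{179}$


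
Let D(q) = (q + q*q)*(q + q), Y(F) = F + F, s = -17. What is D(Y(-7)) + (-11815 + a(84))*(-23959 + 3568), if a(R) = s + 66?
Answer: 239915410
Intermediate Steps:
a(R) = 49 (a(R) = -17 + 66 = 49)
Y(F) = 2*F
D(q) = 2*q*(q + q²) (D(q) = (q + q²)*(2*q) = 2*q*(q + q²))
D(Y(-7)) + (-11815 + a(84))*(-23959 + 3568) = 2*(2*(-7))²*(1 + 2*(-7)) + (-11815 + 49)*(-23959 + 3568) = 2*(-14)²*(1 - 14) - 11766*(-20391) = 2*196*(-13) + 239920506 = -5096 + 239920506 = 239915410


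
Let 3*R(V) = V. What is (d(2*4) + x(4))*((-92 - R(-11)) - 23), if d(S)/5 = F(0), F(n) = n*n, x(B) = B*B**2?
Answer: -21376/3 ≈ -7125.3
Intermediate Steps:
R(V) = V/3
x(B) = B**3
F(n) = n**2
d(S) = 0 (d(S) = 5*0**2 = 5*0 = 0)
(d(2*4) + x(4))*((-92 - R(-11)) - 23) = (0 + 4**3)*((-92 - (-11)/3) - 23) = (0 + 64)*((-92 - 1*(-11/3)) - 23) = 64*((-92 + 11/3) - 23) = 64*(-265/3 - 23) = 64*(-334/3) = -21376/3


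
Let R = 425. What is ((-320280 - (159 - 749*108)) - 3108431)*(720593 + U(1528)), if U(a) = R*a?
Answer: -4586706424154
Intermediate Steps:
U(a) = 425*a
((-320280 - (159 - 749*108)) - 3108431)*(720593 + U(1528)) = ((-320280 - (159 - 749*108)) - 3108431)*(720593 + 425*1528) = ((-320280 - (159 - 80892)) - 3108431)*(720593 + 649400) = ((-320280 - 1*(-80733)) - 3108431)*1369993 = ((-320280 + 80733) - 3108431)*1369993 = (-239547 - 3108431)*1369993 = -3347978*1369993 = -4586706424154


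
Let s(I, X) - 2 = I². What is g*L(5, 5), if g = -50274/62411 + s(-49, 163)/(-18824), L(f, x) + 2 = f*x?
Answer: -25215622407/1174824664 ≈ -21.463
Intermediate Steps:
L(f, x) = -2 + f*x
s(I, X) = 2 + I²
g = -1096331409/1174824664 (g = -50274/62411 + (2 + (-49)²)/(-18824) = -50274*1/62411 + (2 + 2401)*(-1/18824) = -50274/62411 + 2403*(-1/18824) = -50274/62411 - 2403/18824 = -1096331409/1174824664 ≈ -0.93319)
g*L(5, 5) = -1096331409*(-2 + 5*5)/1174824664 = -1096331409*(-2 + 25)/1174824664 = -1096331409/1174824664*23 = -25215622407/1174824664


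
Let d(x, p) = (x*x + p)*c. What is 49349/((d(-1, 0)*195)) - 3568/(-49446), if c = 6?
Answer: 45264541/1071330 ≈ 42.251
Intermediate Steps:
d(x, p) = 6*p + 6*x² (d(x, p) = (x*x + p)*6 = (x² + p)*6 = (p + x²)*6 = 6*p + 6*x²)
49349/((d(-1, 0)*195)) - 3568/(-49446) = 49349/(((6*0 + 6*(-1)²)*195)) - 3568/(-49446) = 49349/(((0 + 6*1)*195)) - 3568*(-1/49446) = 49349/(((0 + 6)*195)) + 1784/24723 = 49349/((6*195)) + 1784/24723 = 49349/1170 + 1784/24723 = 45264541/1071330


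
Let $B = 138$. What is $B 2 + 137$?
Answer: $413$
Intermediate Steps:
$B 2 + 137 = 138 \cdot 2 + 137 = 276 + 137 = 413$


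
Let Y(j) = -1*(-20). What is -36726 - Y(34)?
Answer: -36746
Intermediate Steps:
Y(j) = 20
-36726 - Y(34) = -36726 - 1*20 = -36726 - 20 = -36746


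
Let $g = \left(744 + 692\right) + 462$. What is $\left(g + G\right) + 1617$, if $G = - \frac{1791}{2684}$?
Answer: $\frac{9432469}{2684} \approx 3514.3$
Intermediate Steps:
$G = - \frac{1791}{2684}$ ($G = \left(-1791\right) \frac{1}{2684} = - \frac{1791}{2684} \approx -0.66729$)
$g = 1898$ ($g = 1436 + 462 = 1898$)
$\left(g + G\right) + 1617 = \left(1898 - \frac{1791}{2684}\right) + 1617 = \frac{5092441}{2684} + 1617 = \frac{9432469}{2684}$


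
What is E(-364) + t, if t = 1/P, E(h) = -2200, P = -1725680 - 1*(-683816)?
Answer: -2292100801/1041864 ≈ -2200.0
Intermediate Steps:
P = -1041864 (P = -1725680 + 683816 = -1041864)
t = -1/1041864 (t = 1/(-1041864) = -1/1041864 ≈ -9.5982e-7)
E(-364) + t = -2200 - 1/1041864 = -2292100801/1041864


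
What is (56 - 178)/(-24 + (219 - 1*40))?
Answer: -122/155 ≈ -0.78710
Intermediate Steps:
(56 - 178)/(-24 + (219 - 1*40)) = -122/(-24 + (219 - 40)) = -122/(-24 + 179) = -122/155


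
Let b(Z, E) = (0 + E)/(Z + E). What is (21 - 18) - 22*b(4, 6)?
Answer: -51/5 ≈ -10.200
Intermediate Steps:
b(Z, E) = E/(E + Z)
(21 - 18) - 22*b(4, 6) = (21 - 18) - 132/(6 + 4) = 3 - 132/10 = 3 - 22*⅗ = 3 - 66/5 = -51/5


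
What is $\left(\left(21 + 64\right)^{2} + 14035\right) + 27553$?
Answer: $48813$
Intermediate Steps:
$\left(\left(21 + 64\right)^{2} + 14035\right) + 27553 = \left(85^{2} + 14035\right) + 27553 = \left(7225 + 14035\right) + 27553 = 21260 + 27553 = 48813$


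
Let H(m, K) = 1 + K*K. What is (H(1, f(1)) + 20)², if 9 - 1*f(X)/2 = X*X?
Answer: 76729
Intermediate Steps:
f(X) = 18 - 2*X² (f(X) = 18 - 2*X*X = 18 - 2*X²)
H(m, K) = 1 + K²
(H(1, f(1)) + 20)² = ((1 + (18 - 2*1²)²) + 20)² = ((1 + (18 - 2*1)²) + 20)² = ((1 + (18 - 2)²) + 20)² = ((1 + 16²) + 20)² = ((1 + 256) + 20)² = (257 + 20)² = 277² = 76729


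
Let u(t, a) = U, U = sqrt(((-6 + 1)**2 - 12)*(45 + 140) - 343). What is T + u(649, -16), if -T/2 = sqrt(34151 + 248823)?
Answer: sqrt(2062) - 2*sqrt(282974) ≈ -1018.5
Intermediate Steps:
T = -2*sqrt(282974) (T = -2*sqrt(34151 + 248823) = -2*sqrt(282974) ≈ -1063.9)
U = sqrt(2062) (U = sqrt(((-5)**2 - 12)*185 - 343) = sqrt((25 - 12)*185 - 343) = sqrt(13*185 - 343) = sqrt(2405 - 343) = sqrt(2062) ≈ 45.409)
u(t, a) = sqrt(2062)
T + u(649, -16) = -2*sqrt(282974) + sqrt(2062) = sqrt(2062) - 2*sqrt(282974)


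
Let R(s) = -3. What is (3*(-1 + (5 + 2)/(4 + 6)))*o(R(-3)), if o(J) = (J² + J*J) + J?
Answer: -27/2 ≈ -13.500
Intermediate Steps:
o(J) = J + 2*J² (o(J) = (J² + J²) + J = 2*J² + J = J + 2*J²)
(3*(-1 + (5 + 2)/(4 + 6)))*o(R(-3)) = (3*(-1 + (5 + 2)/(4 + 6)))*(-3*(1 + 2*(-3))) = (3*(-1 + 7/10))*(-3*(1 - 6)) = (3*(-1 + 7*(⅒)))*(-3*(-5)) = (3*(-1 + 7/10))*15 = (3*(-3/10))*15 = -9/10*15 = -27/2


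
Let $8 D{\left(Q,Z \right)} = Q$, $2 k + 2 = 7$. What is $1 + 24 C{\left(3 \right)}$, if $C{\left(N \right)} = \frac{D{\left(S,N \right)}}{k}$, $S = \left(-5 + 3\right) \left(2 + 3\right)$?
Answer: $-11$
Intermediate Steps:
$k = \frac{5}{2}$ ($k = -1 + \frac{1}{2} \cdot 7 = -1 + \frac{7}{2} = \frac{5}{2} \approx 2.5$)
$S = -10$ ($S = \left(-2\right) 5 = -10$)
$D{\left(Q,Z \right)} = \frac{Q}{8}$
$C{\left(N \right)} = - \frac{1}{2}$ ($C{\left(N \right)} = \frac{\frac{1}{8} \left(-10\right)}{\frac{5}{2}} = \left(- \frac{5}{4}\right) \frac{2}{5} = - \frac{1}{2}$)
$1 + 24 C{\left(3 \right)} = 1 + 24 \left(- \frac{1}{2}\right) = 1 - 12 = -11$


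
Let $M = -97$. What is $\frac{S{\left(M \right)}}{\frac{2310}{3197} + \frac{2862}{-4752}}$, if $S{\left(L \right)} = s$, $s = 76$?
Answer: $\frac{1125344}{1781} \approx 631.86$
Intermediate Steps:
$S{\left(L \right)} = 76$
$\frac{S{\left(M \right)}}{\frac{2310}{3197} + \frac{2862}{-4752}} = \frac{76}{\frac{2310}{3197} + \frac{2862}{-4752}} = \frac{76}{2310 \cdot \frac{1}{3197} + 2862 \left(- \frac{1}{4752}\right)} = \frac{76}{\frac{2310}{3197} - \frac{53}{88}} = \frac{76}{\frac{33839}{281336}} = 76 \cdot \frac{281336}{33839} = \frac{1125344}{1781}$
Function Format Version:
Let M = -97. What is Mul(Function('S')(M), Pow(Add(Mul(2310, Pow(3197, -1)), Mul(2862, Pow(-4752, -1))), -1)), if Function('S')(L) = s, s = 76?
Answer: Rational(1125344, 1781) ≈ 631.86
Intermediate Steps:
Function('S')(L) = 76
Mul(Function('S')(M), Pow(Add(Mul(2310, Pow(3197, -1)), Mul(2862, Pow(-4752, -1))), -1)) = Mul(76, Pow(Add(Mul(2310, Pow(3197, -1)), Mul(2862, Pow(-4752, -1))), -1)) = Mul(76, Pow(Add(Mul(2310, Rational(1, 3197)), Mul(2862, Rational(-1, 4752))), -1)) = Mul(76, Pow(Add(Rational(2310, 3197), Rational(-53, 88)), -1)) = Mul(76, Pow(Rational(33839, 281336), -1)) = Mul(76, Rational(281336, 33839)) = Rational(1125344, 1781)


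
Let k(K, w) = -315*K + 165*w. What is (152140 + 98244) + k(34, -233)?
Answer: 201229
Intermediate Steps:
(152140 + 98244) + k(34, -233) = (152140 + 98244) + (-315*34 + 165*(-233)) = 250384 + (-10710 - 38445) = 250384 - 49155 = 201229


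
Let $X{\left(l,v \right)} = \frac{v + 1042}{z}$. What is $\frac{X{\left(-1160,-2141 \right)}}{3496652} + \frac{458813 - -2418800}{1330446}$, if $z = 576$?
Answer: $\frac{965952836467537}{446602240012032} \approx 2.1629$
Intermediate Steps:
$X{\left(l,v \right)} = \frac{521}{288} + \frac{v}{576}$ ($X{\left(l,v \right)} = \frac{v + 1042}{576} = \left(1042 + v\right) \frac{1}{576} = \frac{521}{288} + \frac{v}{576}$)
$\frac{X{\left(-1160,-2141 \right)}}{3496652} + \frac{458813 - -2418800}{1330446} = \frac{\frac{521}{288} + \frac{1}{576} \left(-2141\right)}{3496652} + \frac{458813 - -2418800}{1330446} = \left(\frac{521}{288} - \frac{2141}{576}\right) \frac{1}{3496652} + \left(458813 + 2418800\right) \frac{1}{1330446} = \left(- \frac{1099}{576}\right) \frac{1}{3496652} + 2877613 \cdot \frac{1}{1330446} = - \frac{1099}{2014071552} + \frac{2877613}{1330446} = \frac{965952836467537}{446602240012032}$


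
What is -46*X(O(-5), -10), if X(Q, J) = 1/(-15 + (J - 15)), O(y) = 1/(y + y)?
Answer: 23/20 ≈ 1.1500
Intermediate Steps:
O(y) = 1/(2*y)
X(Q, J) = 1/(-30 + J) (X(Q, J) = 1/(-15 + (-15 + J)) = 1/(-30 + J))
-46*X(O(-5), -10) = -46/(-30 - 10) = -46/(-40) = -46*(-1/40) = 23/20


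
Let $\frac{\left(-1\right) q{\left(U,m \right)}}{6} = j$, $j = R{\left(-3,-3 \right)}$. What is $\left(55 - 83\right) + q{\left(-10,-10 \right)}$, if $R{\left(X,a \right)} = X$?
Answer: $-10$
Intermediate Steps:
$j = -3$
$q{\left(U,m \right)} = 18$ ($q{\left(U,m \right)} = \left(-6\right) \left(-3\right) = 18$)
$\left(55 - 83\right) + q{\left(-10,-10 \right)} = \left(55 - 83\right) + 18 = -28 + 18 = -10$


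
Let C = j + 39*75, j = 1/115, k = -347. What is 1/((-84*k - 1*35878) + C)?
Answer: -115/437574 ≈ -0.00026281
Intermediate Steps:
j = 1/115 ≈ 0.0086956
C = 336376/115 (C = 1/115 + 39*75 = 1/115 + 2925 = 336376/115 ≈ 2925.0)
1/((-84*k - 1*35878) + C) = 1/((-84*(-347) - 1*35878) + 336376/115) = 1/((29148 - 35878) + 336376/115) = 1/(-6730 + 336376/115) = 1/(-437574/115) = -115/437574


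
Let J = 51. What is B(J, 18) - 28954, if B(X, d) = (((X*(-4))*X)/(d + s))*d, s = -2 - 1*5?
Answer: -505766/11 ≈ -45979.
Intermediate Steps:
s = -7 (s = -2 - 5 = -7)
B(X, d) = -4*d*X²/(-7 + d) (B(X, d) = (((X*(-4))*X)/(d - 7))*d = (((-4*X)*X)/(-7 + d))*d = ((-4*X²)/(-7 + d))*d = (-4*X²/(-7 + d))*d = -4*d*X²/(-7 + d))
B(J, 18) - 28954 = -4*18*51²/(-7 + 18) - 28954 = -4*18*2601/11 - 28954 = -4*18*2601*1/11 - 28954 = -187272/11 - 28954 = -505766/11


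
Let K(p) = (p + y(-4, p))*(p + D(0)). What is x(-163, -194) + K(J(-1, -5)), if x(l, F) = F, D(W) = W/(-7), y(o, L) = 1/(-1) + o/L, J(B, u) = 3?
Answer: -192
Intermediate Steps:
y(o, L) = -1 + o/L (y(o, L) = 1*(-1) + o/L = -1 + o/L)
D(W) = -W/7 (D(W) = W*(-1/7) = -W/7)
K(p) = p*(p + (-4 - p)/p) (K(p) = (p + (-4 - p)/p)*(p - 1/7*0) = (p + (-4 - p)/p)*(p + 0) = (p + (-4 - p)/p)*p = p*(p + (-4 - p)/p))
x(-163, -194) + K(J(-1, -5)) = -194 + (-4 + 3**2 - 1*3) = -194 + (-4 + 9 - 3) = -194 + 2 = -192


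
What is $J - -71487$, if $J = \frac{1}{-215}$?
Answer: $\frac{15369704}{215} \approx 71487.0$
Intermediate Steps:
$J = - \frac{1}{215} \approx -0.0046512$
$J - -71487 = - \frac{1}{215} - -71487 = - \frac{1}{215} + 71487 = \frac{15369704}{215}$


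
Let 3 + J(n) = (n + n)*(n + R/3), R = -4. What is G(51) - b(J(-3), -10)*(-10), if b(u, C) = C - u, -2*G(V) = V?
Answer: -711/2 ≈ -355.50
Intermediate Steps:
G(V) = -V/2
J(n) = -3 + 2*n*(-4/3 + n) (J(n) = -3 + (n + n)*(n - 4/3) = -3 + (2*n)*(n - 4*⅓) = -3 + (2*n)*(n - 4/3) = -3 + (2*n)*(-4/3 + n) = -3 + 2*n*(-4/3 + n))
G(51) - b(J(-3), -10)*(-10) = -½*51 - (-10 - (-3 + 2*(-3)² - 8/3*(-3)))*(-10) = -51/2 - (-10 - (-3 + 2*9 + 8))*(-10) = -51/2 - (-10 - (-3 + 18 + 8))*(-10) = -51/2 - (-10 - 1*23)*(-10) = -51/2 - (-10 - 23)*(-10) = -51/2 - (-33)*(-10) = -51/2 - 1*330 = -51/2 - 330 = -711/2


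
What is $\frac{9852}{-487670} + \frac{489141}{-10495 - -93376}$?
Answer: $\frac{13206824881}{2245476515} \approx 5.8815$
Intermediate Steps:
$\frac{9852}{-487670} + \frac{489141}{-10495 - -93376} = 9852 \left(- \frac{1}{487670}\right) + \frac{489141}{-10495 + 93376} = - \frac{4926}{243835} + \frac{489141}{82881} = - \frac{4926}{243835} + 489141 \cdot \frac{1}{82881} = - \frac{4926}{243835} + \frac{54349}{9209} = \frac{13206824881}{2245476515}$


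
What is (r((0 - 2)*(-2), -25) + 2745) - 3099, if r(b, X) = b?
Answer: -350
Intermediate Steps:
(r((0 - 2)*(-2), -25) + 2745) - 3099 = ((0 - 2)*(-2) + 2745) - 3099 = (-2*(-2) + 2745) - 3099 = (4 + 2745) - 3099 = 2749 - 3099 = -350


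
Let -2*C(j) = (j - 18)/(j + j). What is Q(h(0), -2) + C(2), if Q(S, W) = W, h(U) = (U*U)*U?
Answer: 0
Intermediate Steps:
h(U) = U³ (h(U) = U²*U = U³)
C(j) = -(-18 + j)/(4*j) (C(j) = -(j - 18)/(2*(j + j)) = -(-18 + j)/(2*(2*j)) = -(-18 + j)*1/(2*j)/2 = -(-18 + j)/(4*j))
Q(h(0), -2) + C(2) = -2 + (¼)*(18 - 1*2)/2 = -2 + (¼)*(½)*(18 - 2) = -2 + (¼)*(½)*16 = -2 + 2 = 0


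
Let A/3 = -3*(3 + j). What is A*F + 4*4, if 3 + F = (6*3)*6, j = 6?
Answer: -8489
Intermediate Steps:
F = 105 (F = -3 + (6*3)*6 = -3 + 18*6 = -3 + 108 = 105)
A = -81 (A = 3*(-3*(3 + 6)) = 3*(-3*9) = 3*(-27) = -81)
A*F + 4*4 = -81*105 + 4*4 = -8505 + 16 = -8489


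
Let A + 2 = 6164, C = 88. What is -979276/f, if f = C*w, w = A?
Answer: -244819/135564 ≈ -1.8059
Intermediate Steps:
A = 6162 (A = -2 + 6164 = 6162)
w = 6162
f = 542256 (f = 88*6162 = 542256)
-979276/f = -979276/542256 = -979276*1/542256 = -244819/135564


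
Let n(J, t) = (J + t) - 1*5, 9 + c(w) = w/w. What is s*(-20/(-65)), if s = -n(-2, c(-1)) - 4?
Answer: 44/13 ≈ 3.3846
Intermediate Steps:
c(w) = -8 (c(w) = -9 + w/w = -9 + 1 = -8)
n(J, t) = -5 + J + t (n(J, t) = (J + t) - 5 = -5 + J + t)
s = 11 (s = -(-5 - 2 - 8) - 4 = -1*(-15) - 4 = 15 - 4 = 11)
s*(-20/(-65)) = 11*(-20/(-65)) = 11*(-20*(-1/65)) = 11*(4/13) = 44/13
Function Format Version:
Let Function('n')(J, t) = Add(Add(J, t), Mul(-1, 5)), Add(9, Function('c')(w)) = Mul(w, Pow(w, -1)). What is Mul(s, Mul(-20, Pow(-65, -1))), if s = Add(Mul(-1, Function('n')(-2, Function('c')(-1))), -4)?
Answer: Rational(44, 13) ≈ 3.3846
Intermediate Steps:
Function('c')(w) = -8 (Function('c')(w) = Add(-9, Mul(w, Pow(w, -1))) = Add(-9, 1) = -8)
Function('n')(J, t) = Add(-5, J, t) (Function('n')(J, t) = Add(Add(J, t), -5) = Add(-5, J, t))
s = 11 (s = Add(Mul(-1, Add(-5, -2, -8)), -4) = Add(Mul(-1, -15), -4) = Add(15, -4) = 11)
Mul(s, Mul(-20, Pow(-65, -1))) = Mul(11, Mul(-20, Pow(-65, -1))) = Mul(11, Mul(-20, Rational(-1, 65))) = Mul(11, Rational(4, 13)) = Rational(44, 13)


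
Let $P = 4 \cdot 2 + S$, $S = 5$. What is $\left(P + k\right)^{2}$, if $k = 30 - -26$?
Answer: $4761$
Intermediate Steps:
$P = 13$ ($P = 4 \cdot 2 + 5 = 8 + 5 = 13$)
$k = 56$ ($k = 30 + 26 = 56$)
$\left(P + k\right)^{2} = \left(13 + 56\right)^{2} = 69^{2} = 4761$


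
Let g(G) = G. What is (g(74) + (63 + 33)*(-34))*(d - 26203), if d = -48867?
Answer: 239473300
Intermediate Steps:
(g(74) + (63 + 33)*(-34))*(d - 26203) = (74 + (63 + 33)*(-34))*(-48867 - 26203) = (74 + 96*(-34))*(-75070) = (74 - 3264)*(-75070) = -3190*(-75070) = 239473300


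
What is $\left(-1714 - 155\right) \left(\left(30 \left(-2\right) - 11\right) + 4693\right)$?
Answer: $-8638518$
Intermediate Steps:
$\left(-1714 - 155\right) \left(\left(30 \left(-2\right) - 11\right) + 4693\right) = - 1869 \left(\left(-60 - 11\right) + 4693\right) = - 1869 \left(-71 + 4693\right) = \left(-1869\right) 4622 = -8638518$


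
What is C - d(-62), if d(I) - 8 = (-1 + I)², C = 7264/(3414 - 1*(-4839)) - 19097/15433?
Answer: -506590221602/127368549 ≈ -3977.4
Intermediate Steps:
C = -45502229/127368549 (C = 7264/(3414 + 4839) - 19097*1/15433 = 7264/8253 - 19097/15433 = -45502229/127368549 ≈ -0.35725)
d(I) = 8 + (-1 + I)²
C - d(-62) = -45502229/127368549 - (8 + (-1 - 62)²) = -45502229/127368549 - (8 + (-63)²) = -45502229/127368549 - (8 + 3969) = -45502229/127368549 - 1*3977 = -45502229/127368549 - 3977 = -506590221602/127368549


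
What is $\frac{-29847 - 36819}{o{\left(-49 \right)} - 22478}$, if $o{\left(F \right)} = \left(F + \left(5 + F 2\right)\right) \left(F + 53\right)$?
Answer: $\frac{11111}{3841} \approx 2.8927$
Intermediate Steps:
$o{\left(F \right)} = \left(5 + 3 F\right) \left(53 + F\right)$ ($o{\left(F \right)} = \left(F + \left(5 + 2 F\right)\right) \left(53 + F\right) = \left(5 + 3 F\right) \left(53 + F\right)$)
$\frac{-29847 - 36819}{o{\left(-49 \right)} - 22478} = \frac{-29847 - 36819}{\left(265 + 3 \left(-49\right)^{2} + 164 \left(-49\right)\right) - 22478} = - \frac{66666}{\left(265 + 3 \cdot 2401 - 8036\right) - 22478} = - \frac{66666}{\left(265 + 7203 - 8036\right) - 22478} = - \frac{66666}{-568 - 22478} = - \frac{66666}{-23046} = \left(-66666\right) \left(- \frac{1}{23046}\right) = \frac{11111}{3841}$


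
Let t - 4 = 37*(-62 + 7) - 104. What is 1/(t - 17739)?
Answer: -1/19874 ≈ -5.0317e-5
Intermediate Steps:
t = -2135 (t = 4 + (37*(-62 + 7) - 104) = 4 + (37*(-55) - 104) = 4 + (-2035 - 104) = 4 - 2139 = -2135)
1/(t - 17739) = 1/(-2135 - 17739) = 1/(-19874) = -1/19874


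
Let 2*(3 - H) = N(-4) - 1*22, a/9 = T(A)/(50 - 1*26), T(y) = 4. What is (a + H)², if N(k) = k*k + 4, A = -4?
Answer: 121/4 ≈ 30.250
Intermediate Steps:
N(k) = 4 + k² (N(k) = k² + 4 = 4 + k²)
a = 3/2 (a = 9*(4/(50 - 1*26)) = 9*(4/(50 - 26)) = 9*(4/24) = 9*(4*(1/24)) = 9*(⅙) = 3/2 ≈ 1.5000)
H = 4 (H = 3 - ((4 + (-4)²) - 1*22)/2 = 3 - ((4 + 16) - 22)/2 = 3 - (20 - 22)/2 = 3 - ½*(-2) = 3 + 1 = 4)
(a + H)² = (3/2 + 4)² = (11/2)² = 121/4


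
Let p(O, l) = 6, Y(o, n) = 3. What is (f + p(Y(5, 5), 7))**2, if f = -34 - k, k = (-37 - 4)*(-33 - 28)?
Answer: 6395841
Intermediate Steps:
k = 2501 (k = -41*(-61) = 2501)
f = -2535 (f = -34 - 1*2501 = -34 - 2501 = -2535)
(f + p(Y(5, 5), 7))**2 = (-2535 + 6)**2 = (-2529)**2 = 6395841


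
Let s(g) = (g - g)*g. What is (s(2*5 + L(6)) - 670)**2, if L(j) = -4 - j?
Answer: 448900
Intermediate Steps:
s(g) = 0 (s(g) = 0*g = 0)
(s(2*5 + L(6)) - 670)**2 = (0 - 670)**2 = (-670)**2 = 448900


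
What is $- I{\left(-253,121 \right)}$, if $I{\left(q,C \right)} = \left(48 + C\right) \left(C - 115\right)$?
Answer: $-1014$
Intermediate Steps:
$I{\left(q,C \right)} = \left(-115 + C\right) \left(48 + C\right)$ ($I{\left(q,C \right)} = \left(48 + C\right) \left(-115 + C\right) = \left(-115 + C\right) \left(48 + C\right)$)
$- I{\left(-253,121 \right)} = - (-5520 + 121^{2} - 8107) = - (-5520 + 14641 - 8107) = \left(-1\right) 1014 = -1014$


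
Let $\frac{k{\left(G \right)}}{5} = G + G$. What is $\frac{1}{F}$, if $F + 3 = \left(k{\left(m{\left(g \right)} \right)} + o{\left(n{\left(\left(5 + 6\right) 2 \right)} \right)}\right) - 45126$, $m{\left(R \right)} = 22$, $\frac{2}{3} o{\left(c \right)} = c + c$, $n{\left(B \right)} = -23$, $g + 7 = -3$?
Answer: $- \frac{1}{44978} \approx -2.2233 \cdot 10^{-5}$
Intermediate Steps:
$g = -10$ ($g = -7 - 3 = -10$)
$o{\left(c \right)} = 3 c$ ($o{\left(c \right)} = \frac{3 \left(c + c\right)}{2} = \frac{3 \cdot 2 c}{2} = 3 c$)
$k{\left(G \right)} = 10 G$ ($k{\left(G \right)} = 5 \left(G + G\right) = 5 \cdot 2 G = 10 G$)
$F = -44978$ ($F = -3 + \left(\left(10 \cdot 22 + 3 \left(-23\right)\right) - 45126\right) = -3 + \left(\left(220 - 69\right) - 45126\right) = -3 + \left(151 - 45126\right) = -3 - 44975 = -44978$)
$\frac{1}{F} = \frac{1}{-44978} = - \frac{1}{44978}$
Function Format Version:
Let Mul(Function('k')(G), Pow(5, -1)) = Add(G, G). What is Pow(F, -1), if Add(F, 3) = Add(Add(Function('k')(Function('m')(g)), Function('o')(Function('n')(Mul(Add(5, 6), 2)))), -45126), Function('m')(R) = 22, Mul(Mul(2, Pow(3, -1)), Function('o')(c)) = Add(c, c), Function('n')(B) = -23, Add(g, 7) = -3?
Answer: Rational(-1, 44978) ≈ -2.2233e-5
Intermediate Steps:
g = -10 (g = Add(-7, -3) = -10)
Function('o')(c) = Mul(3, c) (Function('o')(c) = Mul(Rational(3, 2), Add(c, c)) = Mul(Rational(3, 2), Mul(2, c)) = Mul(3, c))
Function('k')(G) = Mul(10, G) (Function('k')(G) = Mul(5, Add(G, G)) = Mul(5, Mul(2, G)) = Mul(10, G))
F = -44978 (F = Add(-3, Add(Add(Mul(10, 22), Mul(3, -23)), -45126)) = Add(-3, Add(Add(220, -69), -45126)) = Add(-3, Add(151, -45126)) = Add(-3, -44975) = -44978)
Pow(F, -1) = Pow(-44978, -1) = Rational(-1, 44978)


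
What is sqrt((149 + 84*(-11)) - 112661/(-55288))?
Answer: I*sqrt(590690620058)/27644 ≈ 27.802*I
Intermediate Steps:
sqrt((149 + 84*(-11)) - 112661/(-55288)) = sqrt((149 - 924) - 112661*(-1/55288)) = sqrt(-775 + 112661/55288) = sqrt(-42735539/55288) = I*sqrt(590690620058)/27644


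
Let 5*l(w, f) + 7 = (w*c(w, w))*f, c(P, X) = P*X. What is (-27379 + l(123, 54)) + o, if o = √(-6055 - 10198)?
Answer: 100349916/5 + I*√16253 ≈ 2.007e+7 + 127.49*I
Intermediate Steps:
o = I*√16253 (o = √(-16253) = I*√16253 ≈ 127.49*I)
l(w, f) = -7/5 + f*w³/5 (l(w, f) = -7/5 + ((w*(w*w))*f)/5 = -7/5 + ((w*w²)*f)/5 = -7/5 + (w³*f)/5 = -7/5 + (f*w³)/5 = -7/5 + f*w³/5)
(-27379 + l(123, 54)) + o = (-27379 + (-7/5 + (⅕)*54*123³)) + I*√16253 = (-27379 + (-7/5 + (⅕)*54*1860867)) + I*√16253 = (-27379 + (-7/5 + 100486818/5)) + I*√16253 = (-27379 + 100486811/5) + I*√16253 = 100349916/5 + I*√16253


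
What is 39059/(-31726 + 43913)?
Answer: 39059/12187 ≈ 3.2050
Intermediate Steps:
39059/(-31726 + 43913) = 39059/12187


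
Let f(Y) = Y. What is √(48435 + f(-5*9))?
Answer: √48390 ≈ 219.98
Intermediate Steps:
√(48435 + f(-5*9)) = √(48435 - 5*9) = √(48435 - 45) = √48390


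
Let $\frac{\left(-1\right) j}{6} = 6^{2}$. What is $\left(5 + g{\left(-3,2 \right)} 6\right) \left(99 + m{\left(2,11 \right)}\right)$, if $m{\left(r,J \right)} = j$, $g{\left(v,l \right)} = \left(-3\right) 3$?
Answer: $5733$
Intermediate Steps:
$g{\left(v,l \right)} = -9$
$j = -216$ ($j = - 6 \cdot 6^{2} = \left(-6\right) 36 = -216$)
$m{\left(r,J \right)} = -216$
$\left(5 + g{\left(-3,2 \right)} 6\right) \left(99 + m{\left(2,11 \right)}\right) = \left(5 - 54\right) \left(99 - 216\right) = \left(5 - 54\right) \left(-117\right) = \left(-49\right) \left(-117\right) = 5733$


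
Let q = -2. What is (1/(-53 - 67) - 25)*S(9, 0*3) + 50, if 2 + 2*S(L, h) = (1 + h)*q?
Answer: 6001/60 ≈ 100.02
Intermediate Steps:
S(L, h) = -2 - h (S(L, h) = -1 + ((1 + h)*(-2))/2 = -1 + (-2 - 2*h)/2 = -1 + (-1 - h) = -2 - h)
(1/(-53 - 67) - 25)*S(9, 0*3) + 50 = (1/(-53 - 67) - 25)*(-2 - 0*3) + 50 = (1/(-120) - 25)*(-2 - 1*0) + 50 = (-1/120 - 25)*(-2 + 0) + 50 = -3001/120*(-2) + 50 = 3001/60 + 50 = 6001/60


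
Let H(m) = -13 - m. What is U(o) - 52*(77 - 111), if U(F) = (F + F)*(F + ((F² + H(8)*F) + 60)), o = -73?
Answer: -998186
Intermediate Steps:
U(F) = 2*F*(60 + F² - 20*F) (U(F) = (F + F)*(F + ((F² + (-13 - 1*8)*F) + 60)) = (2*F)*(F + ((F² + (-13 - 8)*F) + 60)) = (2*F)*(F + ((F² - 21*F) + 60)) = (2*F)*(F + (60 + F² - 21*F)) = (2*F)*(60 + F² - 20*F) = 2*F*(60 + F² - 20*F))
U(o) - 52*(77 - 111) = 2*(-73)*(60 + (-73)² - 20*(-73)) - 52*(77 - 111) = 2*(-73)*(60 + 5329 + 1460) - 52*(-34) = 2*(-73)*6849 - 1*(-1768) = -999954 + 1768 = -998186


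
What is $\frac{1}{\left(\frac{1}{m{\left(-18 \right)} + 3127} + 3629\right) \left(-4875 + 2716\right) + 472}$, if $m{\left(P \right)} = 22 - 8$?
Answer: $- \frac{3141}{24608289158} \approx -1.2764 \cdot 10^{-7}$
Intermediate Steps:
$m{\left(P \right)} = 14$ ($m{\left(P \right)} = 22 - 8 = 14$)
$\frac{1}{\left(\frac{1}{m{\left(-18 \right)} + 3127} + 3629\right) \left(-4875 + 2716\right) + 472} = \frac{1}{\left(\frac{1}{14 + 3127} + 3629\right) \left(-4875 + 2716\right) + 472} = \frac{1}{\left(\frac{1}{3141} + 3629\right) \left(-2159\right) + 472} = \frac{1}{\frac{11398690}{3141} \left(-2159\right) + 472} = \frac{1}{- \frac{24609771710}{3141} + 472} = \frac{1}{- \frac{24608289158}{3141}} = - \frac{3141}{24608289158}$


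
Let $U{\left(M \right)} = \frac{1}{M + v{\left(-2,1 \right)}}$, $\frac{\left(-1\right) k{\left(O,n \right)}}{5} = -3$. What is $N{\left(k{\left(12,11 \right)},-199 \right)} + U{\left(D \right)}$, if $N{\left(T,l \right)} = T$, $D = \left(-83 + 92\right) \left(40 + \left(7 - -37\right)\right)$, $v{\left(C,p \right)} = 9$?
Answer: $\frac{11476}{765} \approx 15.001$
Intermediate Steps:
$k{\left(O,n \right)} = 15$ ($k{\left(O,n \right)} = \left(-5\right) \left(-3\right) = 15$)
$D = 756$ ($D = 9 \left(40 + \left(7 + 37\right)\right) = 9 \left(40 + 44\right) = 9 \cdot 84 = 756$)
$U{\left(M \right)} = \frac{1}{9 + M}$ ($U{\left(M \right)} = \frac{1}{M + 9} = \frac{1}{9 + M}$)
$N{\left(k{\left(12,11 \right)},-199 \right)} + U{\left(D \right)} = 15 + \frac{1}{9 + 756} = 15 + \frac{1}{765} = \frac{11476}{765}$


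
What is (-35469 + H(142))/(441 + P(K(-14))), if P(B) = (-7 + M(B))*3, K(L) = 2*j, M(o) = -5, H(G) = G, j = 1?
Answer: -35327/405 ≈ -87.227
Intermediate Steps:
K(L) = 2 (K(L) = 2*1 = 2)
P(B) = -36 (P(B) = (-7 - 5)*3 = -12*3 = -36)
(-35469 + H(142))/(441 + P(K(-14))) = (-35469 + 142)/(441 - 36) = -35327/405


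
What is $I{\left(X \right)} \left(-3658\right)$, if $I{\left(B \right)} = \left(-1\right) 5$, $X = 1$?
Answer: $18290$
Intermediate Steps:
$I{\left(B \right)} = -5$
$I{\left(X \right)} \left(-3658\right) = \left(-5\right) \left(-3658\right) = 18290$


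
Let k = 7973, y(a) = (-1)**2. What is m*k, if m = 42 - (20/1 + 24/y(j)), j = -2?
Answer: -15946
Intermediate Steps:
y(a) = 1
m = -2 (m = 42 - (20/1 + 24/1) = 42 - (20*1 + 24*1) = 42 - (20 + 24) = 42 - 1*44 = 42 - 44 = -2)
m*k = -2*7973 = -15946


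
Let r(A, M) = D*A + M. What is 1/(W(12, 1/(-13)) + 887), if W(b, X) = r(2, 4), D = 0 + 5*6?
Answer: 1/951 ≈ 0.0010515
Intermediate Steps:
D = 30 (D = 0 + 30 = 30)
r(A, M) = M + 30*A (r(A, M) = 30*A + M = M + 30*A)
W(b, X) = 64 (W(b, X) = 4 + 30*2 = 4 + 60 = 64)
1/(W(12, 1/(-13)) + 887) = 1/(64 + 887) = 1/951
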